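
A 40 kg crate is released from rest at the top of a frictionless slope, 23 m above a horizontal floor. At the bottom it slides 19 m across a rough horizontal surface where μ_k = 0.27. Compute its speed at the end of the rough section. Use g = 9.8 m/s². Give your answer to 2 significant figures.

v = 19 m/s

Applying the work–energy principle:
mgh = ½mv² + μ_k m g d
W_f = μ_k mg d = (0.27)(40)(9.8)(19) = 2011 J
½mv² = mgh − W_f = 9016.0 − 2011 = 7005.0 J
v = √(2 × 7005.0/40) = 18.72 m/s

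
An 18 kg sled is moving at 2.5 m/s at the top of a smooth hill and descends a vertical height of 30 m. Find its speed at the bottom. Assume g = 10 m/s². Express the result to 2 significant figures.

Mechanical energy is conserved (no friction): ½mv₀² + mgh = ½mv²
The mass cancels from both sides.
v² = v₀² + 2gh = (2.5)² + 2(10)(30) = 606.25
v = √606.25 = 24.62 m/s

v = 25 m/s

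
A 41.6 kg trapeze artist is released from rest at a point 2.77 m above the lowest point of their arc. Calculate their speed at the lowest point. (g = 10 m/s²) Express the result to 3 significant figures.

Equating total energy at the two states: mgh = ½mv²
v = √(2gh) = √(2 × 10 × 2.77) = √55.400 = 7.443 m/s

v = 7.44 m/s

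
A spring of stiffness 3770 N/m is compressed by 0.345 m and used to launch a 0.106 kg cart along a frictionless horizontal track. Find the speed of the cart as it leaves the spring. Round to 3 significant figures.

v = 65.1 m/s

The cart leaves the spring when the spring is at natural length, so ½kx² = ½mv²
v = x√(k/m) = 0.345 × √(3770/0.106) = 65.06 m/s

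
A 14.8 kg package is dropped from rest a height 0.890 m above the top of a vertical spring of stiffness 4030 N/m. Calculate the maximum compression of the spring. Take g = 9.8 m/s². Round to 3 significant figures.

Let x be the compression. The total drop is H + x, and the package is instantaneously at rest at max compression, so energy conservation gives:
mg(H + x) = ½kx²
½(4030)x² − (14.8)(9.8)x − (14.8)(9.8)(0.890) = 0
2015x² − 145.0x − 129.1 = 0
x = [145.0 + √(21037 + 1.0404e+06)]/(2 × 2015) = 0.2916 m

x = 0.292 m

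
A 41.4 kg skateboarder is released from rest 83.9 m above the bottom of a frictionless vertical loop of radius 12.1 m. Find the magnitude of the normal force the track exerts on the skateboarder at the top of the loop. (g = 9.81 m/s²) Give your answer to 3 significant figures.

N = 3600 N

Energy from release to top (height 2r): mgh = ½mv_top² + mg(2r)
v_top² = 2g(h − 2r) = 2(9.81)(83.9 − 24.20) = 1171.3 m²/s²
At the top, both N and weight point toward the centre: N + mg = mv_top²/r
N = m(v_top²/r − g) = 41.4(1171.3/12.1 − 9.81) = 3602 N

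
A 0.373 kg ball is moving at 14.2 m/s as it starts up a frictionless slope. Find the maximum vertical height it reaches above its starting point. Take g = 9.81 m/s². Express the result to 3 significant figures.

h = 10.3 m

By energy conservation, ½mv² = mgh
h = v²/(2g) = 14.2²/(2 × 9.81) = 10.28 m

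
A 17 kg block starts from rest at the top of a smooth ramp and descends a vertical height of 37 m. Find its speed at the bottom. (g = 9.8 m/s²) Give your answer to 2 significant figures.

v = 27 m/s

Energy conservation between the two points: mgh = ½mv²
v = √(2gh) = √(2 × 9.8 × 37) = √725.20 = 26.93 m/s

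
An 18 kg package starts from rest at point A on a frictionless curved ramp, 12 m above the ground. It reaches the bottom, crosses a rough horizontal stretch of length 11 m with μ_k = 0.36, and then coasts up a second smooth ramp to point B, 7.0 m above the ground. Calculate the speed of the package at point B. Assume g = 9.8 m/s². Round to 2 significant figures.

v = 4.5 m/s

Energy at A: mgh₁ = (18)(9.8)(12) = 2116.8 J
Friction loss: W_f = μ_k mg d = 698.5 J
At B: ½mv² + mgh₂ = mgh₁ − W_f
½mv² = 2116.8 − 698.5 − 1234.8 = 183.46 J
v = √(2 × 183.46/18) = 4.515 m/s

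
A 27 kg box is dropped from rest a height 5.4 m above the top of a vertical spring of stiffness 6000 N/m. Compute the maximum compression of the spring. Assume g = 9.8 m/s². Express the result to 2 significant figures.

Let x be the compression. The total drop is H + x, and the box is instantaneously at rest at max compression, so energy conservation gives:
mg(H + x) = ½kx²
½(6000)x² − (27)(9.8)x − (27)(9.8)(5.4) = 0
3000x² − 264.6x − 1429 = 0
x = [264.6 + √(70013 + 1.7146e+07)]/(2 × 3000) = 0.7356 m

x = 0.74 m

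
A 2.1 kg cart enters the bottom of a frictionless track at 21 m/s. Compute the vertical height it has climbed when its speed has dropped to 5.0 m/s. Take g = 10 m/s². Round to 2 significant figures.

Energy balance between the two points: ½mv₁² = ½mv₂² + mgh
h = (v₁² − v₂²)/(2g) = (21² − 5.0²)/(2 × 10) = 20.80 m

h = 21 m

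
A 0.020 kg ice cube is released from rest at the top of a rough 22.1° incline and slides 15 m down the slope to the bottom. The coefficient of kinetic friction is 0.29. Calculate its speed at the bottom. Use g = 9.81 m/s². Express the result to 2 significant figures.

Work–energy: mg(L sinθ) − μ_k(mg cosθ)L = ½mv²
mgh = mgL sinθ = (0.020)(9.81)(15)sin22.1° = 1.1072 J
W_f = μ_k mg cosθ · L = (0.29)(0.020)(9.81)cos22.1°·15 = 0.7908 J
½mv² = 1.1072 − 0.7908 = 0.31646 J
v = √(2 × 0.31646/0.020) = 5.626 m/s

v = 5.6 m/s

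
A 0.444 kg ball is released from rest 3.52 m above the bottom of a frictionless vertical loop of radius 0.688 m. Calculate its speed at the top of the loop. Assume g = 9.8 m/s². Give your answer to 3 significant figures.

v = 6.48 m/s

Energy conservation: mgh = ½mv_top² + mg(2r)
v_top² = 2g(h − 2r) = 2(9.8)(3.52 − 1.376) = 42.02
v_top = 6.482 m/s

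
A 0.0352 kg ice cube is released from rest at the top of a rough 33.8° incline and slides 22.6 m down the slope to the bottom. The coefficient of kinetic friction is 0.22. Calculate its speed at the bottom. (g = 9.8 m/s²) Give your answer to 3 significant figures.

Energy: mgh = ½mv² + W_f, with h = L sinθ and W_f = μ_k (mg cosθ) L
mgh = mgL sinθ = (0.0352)(9.8)(22.6)sin33.8° = 4.3369 J
W_f = μ_k mg cosθ · L = (0.22)(0.0352)(9.8)cos33.8°·22.6 = 1.425 J
½mv² = 4.3369 − 1.425 = 2.9117 J
v = √(2 × 2.9117/0.0352) = 12.86 m/s

v = 12.9 m/s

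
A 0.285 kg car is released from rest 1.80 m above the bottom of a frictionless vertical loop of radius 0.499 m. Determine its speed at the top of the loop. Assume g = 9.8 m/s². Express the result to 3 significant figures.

v = 3.96 m/s

Energy conservation: mgh = ½mv_top² + mg(2r)
v_top² = 2g(h − 2r) = 2(9.8)(1.80 − 0.9980) = 15.72
v_top = 3.965 m/s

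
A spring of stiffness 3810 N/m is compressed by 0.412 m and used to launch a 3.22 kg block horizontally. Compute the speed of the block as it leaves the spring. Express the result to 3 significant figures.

v = 14.2 m/s

Spring PE converts entirely to kinetic energy: ½kx² = ½mv²
v = x√(k/m) = 0.412 × √(3810/3.22) = 14.17 m/s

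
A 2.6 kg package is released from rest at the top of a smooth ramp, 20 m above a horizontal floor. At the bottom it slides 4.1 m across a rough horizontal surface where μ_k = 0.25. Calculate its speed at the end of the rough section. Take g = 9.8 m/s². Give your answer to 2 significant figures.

Applying the work–energy principle:
mgh = ½mv² + μ_k m g d
W_f = μ_k mg d = (0.25)(2.6)(9.8)(4.1) = 26.12 J
½mv² = mgh − W_f = 509.60 − 26.12 = 483.48 J
v = √(2 × 483.48/2.6) = 19.28 m/s

v = 19 m/s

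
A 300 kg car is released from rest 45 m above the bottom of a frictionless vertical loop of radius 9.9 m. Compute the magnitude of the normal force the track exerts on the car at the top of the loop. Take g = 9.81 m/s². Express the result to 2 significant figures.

N = 12000 N

Energy from release to top (height 2r): mgh = ½mv_top² + mg(2r)
v_top² = 2g(h − 2r) = 2(9.81)(45 − 19.80) = 494.42 m²/s²
At the top, both N and weight point toward the centre: N + mg = mv_top²/r
N = m(v_top²/r − g) = 300(494.42/9.9 − 9.81) = 12040 N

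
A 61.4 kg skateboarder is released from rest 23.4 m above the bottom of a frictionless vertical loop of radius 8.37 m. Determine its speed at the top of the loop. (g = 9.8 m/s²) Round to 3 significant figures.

Energy conservation: mgh = ½mv_top² + mg(2r)
v_top² = 2g(h − 2r) = 2(9.8)(23.4 − 16.74) = 130.5
v_top = 11.43 m/s

v = 11.4 m/s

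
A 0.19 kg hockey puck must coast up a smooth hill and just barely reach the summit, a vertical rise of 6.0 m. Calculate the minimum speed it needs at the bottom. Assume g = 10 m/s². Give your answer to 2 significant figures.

v = 11 m/s

At the top it is momentarily at rest, so all KE converts to PE: ½mv² = mgh
v = √(2gh) = √(2 × 10 × 6.0) = 10.95 m/s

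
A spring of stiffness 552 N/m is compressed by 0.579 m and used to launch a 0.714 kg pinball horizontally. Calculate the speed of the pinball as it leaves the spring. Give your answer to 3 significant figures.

The pinball leaves the spring when the spring is at natural length, so ½kx² = ½mv²
v = x√(k/m) = 0.579 × √(552/0.714) = 16.10 m/s

v = 16.1 m/s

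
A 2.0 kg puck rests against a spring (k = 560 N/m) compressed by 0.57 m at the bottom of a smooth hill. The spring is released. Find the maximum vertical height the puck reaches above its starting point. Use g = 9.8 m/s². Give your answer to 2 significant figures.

At maximum height the puck is at rest, so ½kx² = mgh
h = kx²/(2mg) = (560)(0.57)²/(2 × 2.0 × 9.8) = 4.641 m

h = 4.6 m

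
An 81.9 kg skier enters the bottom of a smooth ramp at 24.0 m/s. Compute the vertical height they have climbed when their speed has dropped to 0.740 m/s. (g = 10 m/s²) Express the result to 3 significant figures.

h = 28.8 m

Energy balance between the two points: ½mv₁² = ½mv₂² + mgh
h = (v₁² − v₂²)/(2g) = (24.0² − 0.740²)/(2 × 10) = 28.77 m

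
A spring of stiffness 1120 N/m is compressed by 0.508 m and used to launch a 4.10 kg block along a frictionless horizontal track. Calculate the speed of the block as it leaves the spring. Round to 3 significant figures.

v = 8.40 m/s

The block leaves the spring when the spring is at natural length, so ½kx² = ½mv²
v = x√(k/m) = 0.508 × √(1120/4.10) = 8.396 m/s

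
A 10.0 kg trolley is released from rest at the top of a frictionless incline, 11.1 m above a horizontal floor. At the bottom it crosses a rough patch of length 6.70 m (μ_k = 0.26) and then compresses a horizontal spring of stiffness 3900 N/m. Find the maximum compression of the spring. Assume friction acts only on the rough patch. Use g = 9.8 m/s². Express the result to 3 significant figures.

Initial energy: E₁ = mgh = (10.0)(9.8)(11.1) = 1087.8 J
Friction removes W_f = μ_k mg d = (0.26)(10.0)(9.8)(6.70) = 170.7 J
Energy reaching the spring: E = 1087.8 − 170.7 = 917.08 J
At max compression ½kx² = E ⇒ x = √(2E/k) = √(2 × 917.08/3900) = 0.6858 m

x = 0.686 m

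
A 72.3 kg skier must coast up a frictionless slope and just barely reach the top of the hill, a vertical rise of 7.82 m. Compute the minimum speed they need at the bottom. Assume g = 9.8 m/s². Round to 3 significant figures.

At the top they are momentarily at rest, so all KE converts to PE: ½mv² = mgh
v = √(2gh) = √(2 × 9.8 × 7.82) = 12.38 m/s

v = 12.4 m/s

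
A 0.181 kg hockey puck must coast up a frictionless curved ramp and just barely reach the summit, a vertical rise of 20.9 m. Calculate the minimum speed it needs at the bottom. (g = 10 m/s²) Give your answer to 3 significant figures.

v = 20.4 m/s

At the top it is momentarily at rest, so all KE converts to PE: ½mv² = mgh
v = √(2gh) = √(2 × 10 × 20.9) = 20.45 m/s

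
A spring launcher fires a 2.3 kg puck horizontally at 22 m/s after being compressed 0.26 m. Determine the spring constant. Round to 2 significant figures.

Energy stored in the spring equals the launch KE: ½kx² = ½mv²
k = mv²/x² = (2.3)(22)²/(0.26)² = 16467 N/m

k = 16000 N/m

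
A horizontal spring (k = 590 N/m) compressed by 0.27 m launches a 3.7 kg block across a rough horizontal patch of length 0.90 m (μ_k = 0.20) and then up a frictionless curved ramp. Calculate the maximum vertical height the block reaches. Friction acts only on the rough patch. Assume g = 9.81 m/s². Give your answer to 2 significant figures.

h = 0.41 m

Spring energy: E₀ = ½kx² = ½(590)(0.27)² = 21.506 J
Friction: W_f = μ_k mg d = (0.20)(3.7)(9.81)(0.90) = 6.533 J
Energy at base of ramp: E = 21.506 − 6.533 = 14.972 J
At max height all remaining energy is PE: mgh = E ⇒ h = E/(mg) = 14.972/(3.7 × 9.81) = 0.4125 m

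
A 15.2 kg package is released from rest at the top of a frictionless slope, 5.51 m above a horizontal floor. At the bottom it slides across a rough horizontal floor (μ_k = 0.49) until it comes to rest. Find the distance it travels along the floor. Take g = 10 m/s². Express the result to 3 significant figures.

d = 11.2 m

Energy at the top = energy at the end + work done against friction:
At rest all PE has been dissipated by friction: mgh = μ_k m g d
d = h/μ_k = 5.51/0.49 = 11.24 m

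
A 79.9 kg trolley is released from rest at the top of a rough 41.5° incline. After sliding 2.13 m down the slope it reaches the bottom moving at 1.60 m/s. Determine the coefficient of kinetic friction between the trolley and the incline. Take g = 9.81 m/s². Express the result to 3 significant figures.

The energy dissipated by friction is the PE lost minus the KE gained:
mgL sinθ = 1106.3 J; ½mv² = 102.27 J
W_f = 1106.3 − 102.27 = 1004 J
μ_k = W_f/(mg cosθ · L) = 1004/(587.0 × 2.13) = 0.8029

μ_k = 0.803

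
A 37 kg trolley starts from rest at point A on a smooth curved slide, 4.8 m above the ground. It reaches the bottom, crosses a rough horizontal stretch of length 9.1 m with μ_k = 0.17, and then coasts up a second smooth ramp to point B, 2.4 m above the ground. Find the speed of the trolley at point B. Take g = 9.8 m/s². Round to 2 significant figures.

v = 4.1 m/s

Energy at A: mgh₁ = (37)(9.8)(4.8) = 1740.5 J
Friction loss: W_f = μ_k mg d = 560.9 J
At B: ½mv² + mgh₂ = mgh₁ − W_f
½mv² = 1740.5 − 560.9 − 870.24 = 309.30 J
v = √(2 × 309.30/37) = 4.089 m/s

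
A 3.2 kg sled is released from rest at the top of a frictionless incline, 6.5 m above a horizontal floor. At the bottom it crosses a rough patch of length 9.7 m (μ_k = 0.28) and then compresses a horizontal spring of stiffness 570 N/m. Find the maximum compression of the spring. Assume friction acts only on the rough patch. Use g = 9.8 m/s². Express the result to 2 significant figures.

x = 0.65 m

Initial energy: E₁ = mgh = (3.2)(9.8)(6.5) = 203.84 J
Friction removes W_f = μ_k mg d = (0.28)(3.2)(9.8)(9.7) = 85.17 J
Energy reaching the spring: E = 203.84 − 85.17 = 118.67 J
At max compression ½kx² = E ⇒ x = √(2E/k) = √(2 × 118.67/570) = 0.6453 m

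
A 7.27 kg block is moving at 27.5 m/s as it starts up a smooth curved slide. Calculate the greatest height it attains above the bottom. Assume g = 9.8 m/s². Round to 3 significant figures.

h = 38.6 m

Setting KE at the bottom equal to PE gained: ½mv² = mgh
h = v²/(2g) = 27.5²/(2 × 9.8) = 38.58 m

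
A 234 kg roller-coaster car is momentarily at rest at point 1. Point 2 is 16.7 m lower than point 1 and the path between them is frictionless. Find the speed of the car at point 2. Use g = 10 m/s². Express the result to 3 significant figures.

By conservation of mechanical energy, mgh = ½mv²
v = √(2gh) = √(2 × 10 × 16.7) = √334.00 = 18.28 m/s

v = 18.3 m/s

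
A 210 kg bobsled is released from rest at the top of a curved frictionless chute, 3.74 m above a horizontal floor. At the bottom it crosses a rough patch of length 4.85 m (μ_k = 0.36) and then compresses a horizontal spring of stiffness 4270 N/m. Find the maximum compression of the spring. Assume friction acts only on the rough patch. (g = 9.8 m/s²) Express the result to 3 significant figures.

x = 1.39 m

Initial energy: E₁ = mgh = (210)(9.8)(3.74) = 7696.9 J
Friction removes W_f = μ_k mg d = (0.36)(210)(9.8)(4.85) = 3593 J
Energy reaching the spring: E = 7696.9 − 3593 = 4103.7 J
At max compression ½kx² = E ⇒ x = √(2E/k) = √(2 × 4103.7/4270) = 1.386 m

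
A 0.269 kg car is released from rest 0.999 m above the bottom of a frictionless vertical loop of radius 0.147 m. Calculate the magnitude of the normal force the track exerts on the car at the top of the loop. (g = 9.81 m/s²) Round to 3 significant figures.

N = 22.7 N

Energy from release to top (height 2r): mgh = ½mv_top² + mg(2r)
v_top² = 2g(h − 2r) = 2(9.81)(0.999 − 0.2940) = 13.832 m²/s²
At the top, both N and weight point toward the centre: N + mg = mv_top²/r
N = m(v_top²/r − g) = 0.269(13.832/0.147 − 9.81) = 22.67 N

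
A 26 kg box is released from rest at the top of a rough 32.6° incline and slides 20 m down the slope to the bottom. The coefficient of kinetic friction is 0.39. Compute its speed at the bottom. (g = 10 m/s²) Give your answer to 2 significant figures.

Work–energy: mg(L sinθ) − μ_k(mg cosθ)L = ½mv²
mgh = mgL sinθ = (26)(10)(20)sin32.6° = 2801.6 J
W_f = μ_k mg cosθ · L = (0.39)(26)(10)cos32.6°·20 = 1708 J
½mv² = 2801.6 − 1708 = 1093.1 J
v = √(2 × 1093.1/26) = 9.170 m/s

v = 9.2 m/s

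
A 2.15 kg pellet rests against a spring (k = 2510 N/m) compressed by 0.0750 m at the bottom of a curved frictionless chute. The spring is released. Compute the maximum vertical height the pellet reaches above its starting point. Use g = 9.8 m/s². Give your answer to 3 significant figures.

h = 0.335 m

Energy conservation from release to the highest point: ½kx² = mgh
h = kx²/(2mg) = (2510)(0.0750)²/(2 × 2.15 × 9.8) = 0.3350 m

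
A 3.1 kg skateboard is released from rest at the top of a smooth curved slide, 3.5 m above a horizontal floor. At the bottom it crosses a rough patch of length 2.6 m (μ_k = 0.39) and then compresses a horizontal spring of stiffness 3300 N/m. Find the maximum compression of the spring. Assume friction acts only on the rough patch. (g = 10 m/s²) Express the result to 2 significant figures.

Initial energy: E₁ = mgh = (3.1)(10)(3.5) = 108.50 J
Friction removes W_f = μ_k mg d = (0.39)(3.1)(10)(2.6) = 31.43 J
Energy reaching the spring: E = 108.50 − 31.43 = 77.066 J
At max compression ½kx² = E ⇒ x = √(2E/k) = √(2 × 77.066/3300) = 0.2161 m

x = 0.22 m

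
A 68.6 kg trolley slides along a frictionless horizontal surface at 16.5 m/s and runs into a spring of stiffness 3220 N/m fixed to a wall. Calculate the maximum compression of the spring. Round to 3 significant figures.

x = 2.41 m

At max compression the trolley is momentarily at rest: ½mv² = ½kx²
x = v√(m/k) = 16.5 × √(68.6/3220) = 2.408 m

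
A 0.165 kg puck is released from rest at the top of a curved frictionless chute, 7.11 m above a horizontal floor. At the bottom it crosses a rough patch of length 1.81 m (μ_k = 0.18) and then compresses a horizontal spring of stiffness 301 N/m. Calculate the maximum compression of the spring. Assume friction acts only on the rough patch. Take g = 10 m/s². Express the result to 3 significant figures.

x = 0.273 m

Initial energy: E₁ = mgh = (0.165)(10)(7.11) = 11.732 J
Friction removes W_f = μ_k mg d = (0.18)(0.165)(10)(1.81) = 0.5376 J
Energy reaching the spring: E = 11.732 − 0.5376 = 11.194 J
At max compression ½kx² = E ⇒ x = √(2E/k) = √(2 × 11.194/301) = 0.2727 m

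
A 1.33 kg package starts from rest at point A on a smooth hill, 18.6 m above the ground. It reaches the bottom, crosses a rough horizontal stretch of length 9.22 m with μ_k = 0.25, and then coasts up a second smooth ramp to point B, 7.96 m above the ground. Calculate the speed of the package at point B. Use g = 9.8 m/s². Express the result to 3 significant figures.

Energy at A: mgh₁ = (1.33)(9.8)(18.6) = 242.43 J
Friction loss: W_f = μ_k mg d = 30.04 J
At B: ½mv² + mgh₂ = mgh₁ − W_f
½mv² = 242.43 − 30.04 − 103.75 = 108.64 J
v = √(2 × 108.64/1.33) = 12.78 m/s

v = 12.8 m/s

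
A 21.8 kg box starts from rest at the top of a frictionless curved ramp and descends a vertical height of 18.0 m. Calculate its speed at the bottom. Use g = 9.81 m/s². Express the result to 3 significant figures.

By conservation of mechanical energy, mgh = ½mv²
v = √(2gh) = √(2 × 9.81 × 18.0) = √353.16 = 18.79 m/s

v = 18.8 m/s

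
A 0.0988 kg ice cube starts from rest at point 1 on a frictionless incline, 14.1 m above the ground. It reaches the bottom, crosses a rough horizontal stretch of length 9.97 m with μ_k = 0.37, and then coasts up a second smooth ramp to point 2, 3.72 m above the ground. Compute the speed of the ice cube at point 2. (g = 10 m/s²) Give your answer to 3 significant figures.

v = 11.6 m/s

Energy at 1: mgh₁ = (0.0988)(10)(14.1) = 13.931 J
Friction loss: W_f = μ_k mg d = 3.645 J
At 2: ½mv² + mgh₂ = mgh₁ − W_f
½mv² = 13.931 − 3.645 − 3.6754 = 6.6108 J
v = √(2 × 6.6108/0.0988) = 11.57 m/s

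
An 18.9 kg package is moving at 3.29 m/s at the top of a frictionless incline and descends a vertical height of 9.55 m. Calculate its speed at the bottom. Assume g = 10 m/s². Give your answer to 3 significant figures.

v = 14.2 m/s

Mechanical energy is conserved (no friction): ½mv₀² + mgh = ½mv²
v² = v₀² + 2gh = (3.29)² + 2(10)(9.55) = 201.82
v = √201.82 = 14.21 m/s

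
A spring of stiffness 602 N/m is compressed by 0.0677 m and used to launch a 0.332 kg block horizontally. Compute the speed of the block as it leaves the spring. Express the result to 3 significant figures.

Conservation of energy: ½kx² = ½mv²
v = x√(k/m) = 0.0677 × √(602/0.332) = 2.883 m/s

v = 2.88 m/s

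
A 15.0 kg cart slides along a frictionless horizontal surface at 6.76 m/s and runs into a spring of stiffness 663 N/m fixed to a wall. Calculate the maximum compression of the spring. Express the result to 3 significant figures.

x = 1.02 m

At max compression the cart is momentarily at rest: ½mv² = ½kx²
x = v√(m/k) = 6.76 × √(15.0/663) = 1.017 m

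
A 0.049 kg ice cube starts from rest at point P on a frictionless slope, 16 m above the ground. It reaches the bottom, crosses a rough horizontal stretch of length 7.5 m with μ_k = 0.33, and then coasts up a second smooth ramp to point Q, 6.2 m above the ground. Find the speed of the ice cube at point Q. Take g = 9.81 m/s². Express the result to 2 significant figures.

Energy at P: mgh₁ = (0.049)(9.81)(16) = 7.6910 J
Friction loss: W_f = μ_k mg d = 1.190 J
At Q: ½mv² + mgh₂ = mgh₁ − W_f
½mv² = 7.6910 − 1.190 − 2.9803 = 3.5211 J
v = √(2 × 3.5211/0.049) = 11.99 m/s

v = 12 m/s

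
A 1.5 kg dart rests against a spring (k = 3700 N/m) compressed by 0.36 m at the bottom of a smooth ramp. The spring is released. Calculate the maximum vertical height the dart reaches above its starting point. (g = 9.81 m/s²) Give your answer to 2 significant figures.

Energy conservation from release to the highest point: ½kx² = mgh
h = kx²/(2mg) = (3700)(0.36)²/(2 × 1.5 × 9.81) = 16.29 m

h = 16 m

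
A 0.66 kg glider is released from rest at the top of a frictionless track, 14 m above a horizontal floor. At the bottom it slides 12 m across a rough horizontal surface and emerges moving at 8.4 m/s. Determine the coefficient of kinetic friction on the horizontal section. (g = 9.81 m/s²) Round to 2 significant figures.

μ_k = 0.87

Energy bookkeeping (friction removes W_f = μ_k N d):
mgh = ½mv² + μ_k m g d
mgh = 90.644 J; ½mv² = 23.285 J
W_f = 90.644 − 23.285 = 67.36 J
μ_k = W_f/(mg·d) = 67.36/(6.475 × 12) = 0.8670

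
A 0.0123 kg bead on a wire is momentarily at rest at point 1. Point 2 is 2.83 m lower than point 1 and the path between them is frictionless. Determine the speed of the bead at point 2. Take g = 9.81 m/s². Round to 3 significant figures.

v = 7.45 m/s

By conservation of mechanical energy, mgh = ½mv²
v = √(2gh) = √(2 × 9.81 × 2.83) = √55.525 = 7.451 m/s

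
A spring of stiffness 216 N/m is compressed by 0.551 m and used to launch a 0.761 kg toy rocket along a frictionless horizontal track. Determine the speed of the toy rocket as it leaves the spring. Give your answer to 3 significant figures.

Spring PE converts entirely to kinetic energy: ½kx² = ½mv²
v = x√(k/m) = 0.551 × √(216/0.761) = 9.283 m/s

v = 9.28 m/s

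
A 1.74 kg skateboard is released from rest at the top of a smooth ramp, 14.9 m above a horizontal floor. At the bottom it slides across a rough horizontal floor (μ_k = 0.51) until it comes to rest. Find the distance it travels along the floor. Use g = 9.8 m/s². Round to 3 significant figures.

Energy at the top = energy at the end + work done against friction:
At rest all PE has been dissipated by friction: mgh = μ_k m g d
d = h/μ_k = 14.9/0.51 = 29.22 m

d = 29.2 m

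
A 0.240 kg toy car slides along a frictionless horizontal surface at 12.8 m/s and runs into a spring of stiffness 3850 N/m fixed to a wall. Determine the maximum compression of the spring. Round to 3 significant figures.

All KE is stored as spring PE at maximum compression: ½mv² = ½kx²
x = v√(m/k) = 12.8 × √(0.240/3850) = 0.1011 m

x = 0.101 m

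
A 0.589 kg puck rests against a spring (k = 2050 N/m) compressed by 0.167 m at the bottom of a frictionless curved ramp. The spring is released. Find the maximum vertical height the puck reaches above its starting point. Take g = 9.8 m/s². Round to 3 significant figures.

Energy conservation from release to the highest point: ½kx² = mgh
h = kx²/(2mg) = (2050)(0.167)²/(2 × 0.589 × 9.8) = 4.952 m

h = 4.95 m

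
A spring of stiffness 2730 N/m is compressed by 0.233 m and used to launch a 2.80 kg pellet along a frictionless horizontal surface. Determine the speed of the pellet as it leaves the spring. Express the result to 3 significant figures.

The pellet leaves the spring when the spring is at natural length, so ½kx² = ½mv²
v = x√(k/m) = 0.233 × √(2730/2.80) = 7.275 m/s

v = 7.28 m/s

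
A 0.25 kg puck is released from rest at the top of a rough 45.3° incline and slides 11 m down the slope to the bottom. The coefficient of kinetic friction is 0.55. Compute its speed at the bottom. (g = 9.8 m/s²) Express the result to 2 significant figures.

Work–energy: mg(L sinθ) − μ_k(mg cosθ)L = ½mv²
mgh = mgL sinθ = (0.25)(9.8)(11)sin45.3° = 19.156 J
W_f = μ_k mg cosθ · L = (0.55)(0.25)(9.8)cos45.3°·11 = 10.43 J
½mv² = 19.156 − 10.43 = 8.7300 J
v = √(2 × 8.7300/0.25) = 8.357 m/s

v = 8.4 m/s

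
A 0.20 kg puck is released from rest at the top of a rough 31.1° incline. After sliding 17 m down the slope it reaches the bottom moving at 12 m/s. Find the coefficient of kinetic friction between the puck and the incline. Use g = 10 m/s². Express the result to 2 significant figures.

μ_k = 0.11

Energy balance down the incline: mg L sinθ − ½mv² = μ_k (mg cosθ) L
mgL sinθ = 17.562 J; ½mv² = 14.400 J
W_f = 17.562 − 14.400 = 3.162 J
μ_k = W_f/(mg cosθ · L) = 3.162/(1.713 × 17) = 0.1086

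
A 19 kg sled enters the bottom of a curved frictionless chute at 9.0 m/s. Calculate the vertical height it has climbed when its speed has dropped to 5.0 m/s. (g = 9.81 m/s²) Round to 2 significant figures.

h = 2.9 m

Conservation of energy: ½mv₁² = ½mv₂² + mgh
h = (v₁² − v₂²)/(2g) = (9.0² − 5.0²)/(2 × 9.81) = 2.854 m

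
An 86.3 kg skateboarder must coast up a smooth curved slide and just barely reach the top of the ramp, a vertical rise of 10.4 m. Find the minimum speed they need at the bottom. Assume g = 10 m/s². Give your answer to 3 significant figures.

At the top they are momentarily at rest, so all KE converts to PE: ½mv² = mgh
v = √(2gh) = √(2 × 10 × 10.4) = 14.42 m/s

v = 14.4 m/s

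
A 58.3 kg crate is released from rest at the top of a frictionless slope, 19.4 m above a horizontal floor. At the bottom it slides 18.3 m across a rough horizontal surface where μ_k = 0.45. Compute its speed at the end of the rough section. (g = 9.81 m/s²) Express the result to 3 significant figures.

v = 14.8 m/s

Applying the work–energy principle:
mgh = ½mv² + μ_k m g d
W_f = μ_k mg d = (0.45)(58.3)(9.81)(18.3) = 4710 J
½mv² = mgh − W_f = 11095 − 4710 = 6385.5 J
v = √(2 × 6385.5/58.3) = 14.80 m/s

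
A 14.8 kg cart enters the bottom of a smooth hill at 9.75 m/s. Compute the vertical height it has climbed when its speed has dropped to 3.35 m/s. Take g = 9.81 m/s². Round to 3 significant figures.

Energy balance between the two points: ½mv₁² = ½mv₂² + mgh
h = (v₁² − v₂²)/(2g) = (9.75² − 3.35²)/(2 × 9.81) = 4.273 m

h = 4.27 m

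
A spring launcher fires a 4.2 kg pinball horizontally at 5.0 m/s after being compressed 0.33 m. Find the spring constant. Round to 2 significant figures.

½kx² = ½mv²
k = mv²/x² = (4.2)(5.0)²/(0.33)² = 964.2 N/m

k = 960 N/m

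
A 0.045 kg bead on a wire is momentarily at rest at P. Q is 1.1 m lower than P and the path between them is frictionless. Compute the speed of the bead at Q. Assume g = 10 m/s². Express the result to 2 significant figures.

Mechanical energy is conserved (no friction): mgh = ½mv²
The mass cancels from both sides.
v = √(2gh) = √(2 × 10 × 1.1) = √22.000 = 4.690 m/s

v = 4.7 m/s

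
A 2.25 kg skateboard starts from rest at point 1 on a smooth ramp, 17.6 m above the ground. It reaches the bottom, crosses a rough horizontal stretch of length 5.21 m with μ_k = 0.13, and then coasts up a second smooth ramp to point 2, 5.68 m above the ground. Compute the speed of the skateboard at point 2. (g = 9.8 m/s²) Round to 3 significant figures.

v = 14.8 m/s

Energy at 1: mgh₁ = (2.25)(9.8)(17.6) = 388.08 J
Friction loss: W_f = μ_k mg d = 14.93 J
At 2: ½mv² + mgh₂ = mgh₁ − W_f
½mv² = 388.08 − 14.93 − 125.24 = 247.90 J
v = √(2 × 247.90/2.25) = 14.84 m/s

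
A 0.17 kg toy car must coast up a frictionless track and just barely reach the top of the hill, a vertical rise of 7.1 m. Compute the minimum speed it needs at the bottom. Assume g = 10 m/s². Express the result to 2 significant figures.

v = 12 m/s

At the top it is momentarily at rest, so all KE converts to PE: ½mv² = mgh
v = √(2gh) = √(2 × 10 × 7.1) = 11.92 m/s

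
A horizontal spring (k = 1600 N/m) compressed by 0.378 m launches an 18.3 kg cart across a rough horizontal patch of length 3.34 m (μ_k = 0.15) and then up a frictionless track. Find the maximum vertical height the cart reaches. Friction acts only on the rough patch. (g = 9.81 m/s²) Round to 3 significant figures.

Spring energy: E₀ = ½kx² = ½(1600)(0.378)² = 114.31 J
Friction: W_f = μ_k mg d = (0.15)(18.3)(9.81)(3.34) = 89.94 J
Energy at base of ramp: E = 114.31 − 89.94 = 24.366 J
At max height all remaining energy is PE: mgh = E ⇒ h = E/(mg) = 24.366/(18.3 × 9.81) = 0.1357 m

h = 0.136 m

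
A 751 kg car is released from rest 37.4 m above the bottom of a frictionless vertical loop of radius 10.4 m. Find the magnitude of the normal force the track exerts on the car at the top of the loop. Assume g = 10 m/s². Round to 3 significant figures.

N = 16500 N

Energy from release to top (height 2r): mgh = ½mv_top² + mg(2r)
v_top² = 2g(h − 2r) = 2(10)(37.4 − 20.80) = 332.00 m²/s²
At the top, both N and weight point toward the centre: N + mg = mv_top²/r
N = m(v_top²/r − g) = 751(332.00/10.4 − 10) = 16464 N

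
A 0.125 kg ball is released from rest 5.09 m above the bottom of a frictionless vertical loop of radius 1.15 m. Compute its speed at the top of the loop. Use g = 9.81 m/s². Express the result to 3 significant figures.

v = 7.40 m/s

Energy conservation: mgh = ½mv_top² + mg(2r)
v_top² = 2g(h − 2r) = 2(9.81)(5.09 − 2.300) = 54.74
v_top = 7.399 m/s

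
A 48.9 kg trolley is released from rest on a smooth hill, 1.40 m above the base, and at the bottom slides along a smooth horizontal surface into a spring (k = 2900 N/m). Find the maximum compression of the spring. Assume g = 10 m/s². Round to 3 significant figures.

x = 0.687 m

Gravitational PE at the top equals spring PE at max compression: mgh = ½kx²
x = √(2mgh/k) = √(2 × 48.9 × 10 × 1.40 / 2900) = 0.6871 m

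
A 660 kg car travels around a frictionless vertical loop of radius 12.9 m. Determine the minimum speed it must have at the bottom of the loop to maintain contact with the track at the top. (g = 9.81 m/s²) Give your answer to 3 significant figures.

At the top: mg = mv_top²/r ⇒ v_top² = gr = 126.5 m²/s²
Energy from bottom to top (height 2r): ½mv_bot² = ½mv_top² + mg(2r)
v_bot² = gr + 4gr = 5gr = 632.7
v_bot = √(5gr) = 25.15 m/s

v = 25.2 m/s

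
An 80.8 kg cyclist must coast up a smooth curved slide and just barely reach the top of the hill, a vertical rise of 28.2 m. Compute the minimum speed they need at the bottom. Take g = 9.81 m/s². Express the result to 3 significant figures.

v = 23.5 m/s

At the top they are momentarily at rest, so all KE converts to PE: ½mv² = mgh
v = √(2gh) = √(2 × 9.81 × 28.2) = 23.52 m/s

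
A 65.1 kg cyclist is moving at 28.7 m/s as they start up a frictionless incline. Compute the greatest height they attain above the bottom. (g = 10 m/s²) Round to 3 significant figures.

Setting KE at the bottom equal to PE gained: ½mv² = mgh
h = v²/(2g) = 28.7²/(2 × 10) = 41.18 m

h = 41.2 m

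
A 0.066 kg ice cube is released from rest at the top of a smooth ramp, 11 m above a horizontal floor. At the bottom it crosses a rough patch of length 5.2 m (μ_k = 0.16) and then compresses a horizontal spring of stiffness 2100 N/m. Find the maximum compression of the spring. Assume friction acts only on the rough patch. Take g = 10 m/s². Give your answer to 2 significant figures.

x = 0.080 m

Initial energy: E₁ = mgh = (0.066)(10)(11) = 7.2600 J
Friction removes W_f = μ_k mg d = (0.16)(0.066)(10)(5.2) = 0.5491 J
Energy reaching the spring: E = 7.2600 − 0.5491 = 6.7109 J
At max compression ½kx² = E ⇒ x = √(2E/k) = √(2 × 6.7109/2100) = 0.07995 m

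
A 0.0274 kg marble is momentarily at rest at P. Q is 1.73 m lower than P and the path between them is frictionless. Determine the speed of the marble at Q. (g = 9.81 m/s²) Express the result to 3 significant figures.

v = 5.83 m/s

Equating total energy at the two states: mgh = ½mv²
v = √(2gh) = √(2 × 9.81 × 1.73) = √33.943 = 5.826 m/s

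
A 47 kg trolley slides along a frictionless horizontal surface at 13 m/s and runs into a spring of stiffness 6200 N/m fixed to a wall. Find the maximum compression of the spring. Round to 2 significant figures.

All KE is stored as spring PE at maximum compression: ½mv² = ½kx²
x = v√(m/k) = 13 × √(47/6200) = 1.132 m

x = 1.1 m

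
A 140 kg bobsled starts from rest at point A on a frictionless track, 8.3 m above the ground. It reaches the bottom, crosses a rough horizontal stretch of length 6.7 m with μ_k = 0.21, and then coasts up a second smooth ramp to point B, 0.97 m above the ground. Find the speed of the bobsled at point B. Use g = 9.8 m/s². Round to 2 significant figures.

v = 11 m/s

Energy at A: mgh₁ = (140)(9.8)(8.3) = 11388 J
Friction loss: W_f = μ_k mg d = 1930 J
At B: ½mv² + mgh₂ = mgh₁ − W_f
½mv² = 11388 − 1930 − 1330.8 = 8126.4 J
v = √(2 × 8126.4/140) = 10.77 m/s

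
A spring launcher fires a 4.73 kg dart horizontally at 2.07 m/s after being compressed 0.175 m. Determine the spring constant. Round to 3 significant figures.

Energy stored in the spring equals the launch KE: ½kx² = ½mv²
k = mv²/x² = (4.73)(2.07)²/(0.175)² = 661.8 N/m

k = 662 N/m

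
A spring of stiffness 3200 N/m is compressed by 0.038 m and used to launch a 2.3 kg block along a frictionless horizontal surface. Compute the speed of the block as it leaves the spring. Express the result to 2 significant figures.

v = 1.4 m/s

The block leaves the spring when the spring is at natural length, so ½kx² = ½mv²
v = x√(k/m) = 0.038 × √(3200/2.3) = 1.417 m/s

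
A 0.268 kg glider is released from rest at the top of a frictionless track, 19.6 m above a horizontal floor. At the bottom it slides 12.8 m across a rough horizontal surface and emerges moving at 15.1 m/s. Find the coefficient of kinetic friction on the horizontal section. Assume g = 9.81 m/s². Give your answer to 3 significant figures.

μ_k = 0.623

Energy bookkeeping (friction removes W_f = μ_k N d):
mgh = ½mv² + μ_k m g d
mgh = 51.530 J; ½mv² = 30.553 J
W_f = 51.530 − 30.553 = 20.98 J
μ_k = W_f/(mg·d) = 20.98/(2.629 × 12.8) = 0.6233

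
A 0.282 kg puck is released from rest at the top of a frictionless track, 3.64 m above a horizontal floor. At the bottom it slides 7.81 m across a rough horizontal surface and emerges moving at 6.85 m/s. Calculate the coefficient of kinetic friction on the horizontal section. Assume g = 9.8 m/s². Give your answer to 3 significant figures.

μ_k = 0.160

Energy bookkeeping (friction removes W_f = μ_k N d):
mgh = ½mv² + μ_k m g d
mgh = 10.060 J; ½mv² = 6.6161 J
W_f = 10.060 − 6.6161 = 3.443 J
μ_k = W_f/(mg·d) = 3.443/(2.764 × 7.81) = 0.1595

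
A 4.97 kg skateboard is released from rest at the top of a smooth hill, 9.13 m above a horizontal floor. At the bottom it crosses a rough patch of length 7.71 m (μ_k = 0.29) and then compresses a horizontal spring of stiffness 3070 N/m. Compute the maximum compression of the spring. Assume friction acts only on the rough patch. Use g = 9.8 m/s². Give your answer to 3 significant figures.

x = 0.468 m

Initial energy: E₁ = mgh = (4.97)(9.8)(9.13) = 444.69 J
Friction removes W_f = μ_k mg d = (0.29)(4.97)(9.8)(7.71) = 108.9 J
Energy reaching the spring: E = 444.69 − 108.9 = 335.78 J
At max compression ½kx² = E ⇒ x = √(2E/k) = √(2 × 335.78/3070) = 0.4677 m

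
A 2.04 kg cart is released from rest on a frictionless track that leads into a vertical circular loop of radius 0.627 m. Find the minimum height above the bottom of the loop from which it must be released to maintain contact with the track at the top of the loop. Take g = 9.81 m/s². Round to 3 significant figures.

h = 1.57 m

At the top, for minimum speed gravity alone supplies the centripetal force: mg = mv_top²/r ⇒ v_top² = gr = 6.151 m²/s²
Energy conservation from release height h to the top (height 2r): mgh = ½mv_top² + mg(2r)
h = v_top²/(2g) + 2r = r/2 + 2r = 5r/2 = 1.567 m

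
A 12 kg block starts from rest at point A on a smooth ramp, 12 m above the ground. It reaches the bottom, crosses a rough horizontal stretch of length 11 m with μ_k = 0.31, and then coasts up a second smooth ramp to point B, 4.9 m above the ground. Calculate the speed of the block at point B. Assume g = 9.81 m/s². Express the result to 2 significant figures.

v = 8.5 m/s

Energy at A: mgh₁ = (12)(9.81)(12) = 1412.6 J
Friction loss: W_f = μ_k mg d = 401.4 J
At B: ½mv² + mgh₂ = mgh₁ − W_f
½mv² = 1412.6 − 401.4 − 576.83 = 434.39 J
v = √(2 × 434.39/12) = 8.509 m/s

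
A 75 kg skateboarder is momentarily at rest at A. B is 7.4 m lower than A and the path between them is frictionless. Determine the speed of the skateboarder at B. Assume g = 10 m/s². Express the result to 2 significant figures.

Equating total energy at the two states: mgh = ½mv²
The mass cancels from both sides.
v = √(2gh) = √(2 × 10 × 7.4) = √148.00 = 12.17 m/s

v = 12 m/s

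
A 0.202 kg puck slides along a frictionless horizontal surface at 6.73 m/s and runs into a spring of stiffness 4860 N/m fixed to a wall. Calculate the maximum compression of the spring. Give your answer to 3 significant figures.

x = 0.0434 m

All KE is stored as spring PE at maximum compression: ½mv² = ½kx²
x = v√(m/k) = 6.73 × √(0.202/4860) = 0.04339 m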